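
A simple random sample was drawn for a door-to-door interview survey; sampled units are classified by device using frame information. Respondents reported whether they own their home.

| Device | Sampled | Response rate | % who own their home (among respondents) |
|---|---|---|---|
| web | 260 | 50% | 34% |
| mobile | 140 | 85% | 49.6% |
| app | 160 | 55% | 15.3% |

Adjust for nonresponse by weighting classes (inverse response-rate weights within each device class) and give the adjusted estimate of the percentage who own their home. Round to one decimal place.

Weighting each respondent by the inverse class response rate inflates each class back to its sampled size, so the class weight is n_sampled:
  web: 260 × 34 = 8840
  mobile: 140 × 49.6 = 6944
  app: 160 × 15.3 = 2448
Adjusted estimate = 18,232 / 560 = 32.5571 → 32.6%.

32.6%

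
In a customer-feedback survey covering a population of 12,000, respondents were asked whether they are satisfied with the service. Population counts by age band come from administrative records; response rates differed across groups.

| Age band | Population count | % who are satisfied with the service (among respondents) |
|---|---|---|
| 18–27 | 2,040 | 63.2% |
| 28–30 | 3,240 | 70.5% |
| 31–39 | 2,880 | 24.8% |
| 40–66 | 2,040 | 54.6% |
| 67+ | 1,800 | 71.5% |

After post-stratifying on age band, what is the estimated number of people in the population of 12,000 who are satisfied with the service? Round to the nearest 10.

Each cell contributes its population count × the respondent rate:
  18–27: 2,040 × 63.2% = 1289.28
  28–30: 3,240 × 70.5% = 2284.2
  31–39: 2,880 × 24.8% = 714.24
  40–66: 2,040 × 54.6% = 1113.84
  67+: 1,800 × 71.5% = 1287
Estimated total = 6688.56 → 6,690.

6,690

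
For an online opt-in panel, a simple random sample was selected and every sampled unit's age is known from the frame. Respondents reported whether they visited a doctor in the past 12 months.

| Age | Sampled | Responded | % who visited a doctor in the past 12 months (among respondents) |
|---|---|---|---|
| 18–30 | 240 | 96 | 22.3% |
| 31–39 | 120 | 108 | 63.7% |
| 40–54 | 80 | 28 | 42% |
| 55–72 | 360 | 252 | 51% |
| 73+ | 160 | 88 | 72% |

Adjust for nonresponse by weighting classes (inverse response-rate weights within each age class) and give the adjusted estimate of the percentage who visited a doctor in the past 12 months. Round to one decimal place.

Class response rates: 18–30 96/240 = 40%, 31–39 108/120 = 90%, 40–54 28/80 = 35%, 55–72 252/360 = 70%, 73+ 88/160 = 55%.
With weight = n_sampled/n_responded per class, the weighted class total is n_sampled:
  18–30: 240 × 22.3 = 5352
  31–39: 120 × 63.7 = 7644
  40–54: 80 × 42 = 3360
  55–72: 360 × 51 = 18,360
  73+: 160 × 72 = 11,520
Adjusted estimate = 46,236 / 960 = 48.1625 → 48.2%.

48.2%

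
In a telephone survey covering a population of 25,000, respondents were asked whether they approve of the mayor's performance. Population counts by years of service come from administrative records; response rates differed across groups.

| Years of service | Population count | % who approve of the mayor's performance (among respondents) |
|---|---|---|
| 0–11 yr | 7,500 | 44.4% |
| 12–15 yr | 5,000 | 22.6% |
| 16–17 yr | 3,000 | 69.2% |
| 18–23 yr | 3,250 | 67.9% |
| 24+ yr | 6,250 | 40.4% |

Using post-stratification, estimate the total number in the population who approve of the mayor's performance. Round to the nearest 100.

Each cell contributes its population count × the respondent rate:
  0–11 yr: 7,500 × 44.4% = 3330
  12–15 yr: 5,000 × 22.6% = 1130
  16–17 yr: 3,000 × 69.2% = 2076
  18–23 yr: 3,250 × 67.9% = 2206.75
  24+ yr: 6,250 × 40.4% = 2525
Estimated total = 11267.8 → 11,300.

11,300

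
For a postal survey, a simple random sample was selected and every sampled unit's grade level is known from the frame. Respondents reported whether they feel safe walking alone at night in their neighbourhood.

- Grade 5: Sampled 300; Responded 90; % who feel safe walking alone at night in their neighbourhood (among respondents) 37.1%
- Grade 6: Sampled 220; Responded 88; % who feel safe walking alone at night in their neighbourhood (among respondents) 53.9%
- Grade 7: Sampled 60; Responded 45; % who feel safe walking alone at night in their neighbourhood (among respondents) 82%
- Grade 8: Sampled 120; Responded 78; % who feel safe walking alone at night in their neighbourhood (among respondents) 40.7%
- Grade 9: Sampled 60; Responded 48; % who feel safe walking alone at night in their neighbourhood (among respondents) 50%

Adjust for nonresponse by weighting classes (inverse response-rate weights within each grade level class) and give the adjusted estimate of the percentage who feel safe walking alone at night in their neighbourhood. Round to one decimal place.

47.1%

Response rates by class: Grade 5 90/300 = 30%, Grade 6 88/220 = 40%, Grade 7 45/60 = 75%, Grade 8 78/120 = 65%, Grade 9 48/60 = 80%.
Weighting each respondent by the inverse class response rate inflates each class back to its sampled size, so the class weight is n_sampled:
  Grade 5: 300 × 37.1 = 11,130
  Grade 6: 220 × 53.9 = 11,858
  Grade 7: 60 × 82 = 4920
  Grade 8: 120 × 40.7 = 4884
  Grade 9: 60 × 50 = 3000
Adjusted estimate = 35,792 / 760 = 47.0947 → 47.1%.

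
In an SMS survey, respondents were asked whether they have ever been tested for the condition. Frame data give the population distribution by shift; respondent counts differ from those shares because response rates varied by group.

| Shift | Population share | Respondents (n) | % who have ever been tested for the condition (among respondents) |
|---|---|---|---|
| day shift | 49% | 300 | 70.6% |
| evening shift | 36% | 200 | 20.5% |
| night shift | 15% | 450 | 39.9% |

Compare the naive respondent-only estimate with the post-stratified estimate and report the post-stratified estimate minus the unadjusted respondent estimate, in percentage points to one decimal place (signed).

+2.4 percentage points

Unadjusted (pooled respondent) estimate weights by respondent counts:
  (300/950)×70.6 + (200/950)×20.5 + (450/950)×39.9 = 45.5105%
Reweighting by population shift shares:
  0.49×70.6 + 0.36×20.5 + 0.15×39.9 = 47.959%
Difference = 47.959 − 45.5105 = 2.4485 pp.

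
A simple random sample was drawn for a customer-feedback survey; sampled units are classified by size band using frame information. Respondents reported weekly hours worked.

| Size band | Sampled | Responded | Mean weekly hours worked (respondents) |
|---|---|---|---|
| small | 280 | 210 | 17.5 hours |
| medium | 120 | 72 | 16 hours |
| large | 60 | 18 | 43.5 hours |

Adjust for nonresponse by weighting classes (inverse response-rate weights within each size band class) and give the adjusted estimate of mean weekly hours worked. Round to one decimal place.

Class response rates: small 210/280 = 75%, medium 72/120 = 60%, large 18/60 = 30%.
Weighting each respondent by the inverse class response rate inflates each class back to its sampled size, so the class weight is n_sampled:
  small: 280 × 17.5 = 4900
  medium: 120 × 16 = 1920
  large: 60 × 43.5 = 2610
Adjusted estimate = 9430 / 460 = 20.5 → 20.5.

20.5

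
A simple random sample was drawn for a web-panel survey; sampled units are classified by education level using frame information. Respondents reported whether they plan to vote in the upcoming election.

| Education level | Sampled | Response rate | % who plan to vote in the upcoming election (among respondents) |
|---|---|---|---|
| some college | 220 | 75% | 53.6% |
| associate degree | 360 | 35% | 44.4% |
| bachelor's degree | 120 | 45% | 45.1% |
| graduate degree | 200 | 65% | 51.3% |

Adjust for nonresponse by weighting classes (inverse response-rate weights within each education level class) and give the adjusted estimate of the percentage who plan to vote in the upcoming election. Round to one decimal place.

48.3%

Weighting each respondent by the inverse class response rate inflates each class back to its sampled size, so the class weight is n_sampled:
  some college: 220 × 53.6 = 11,792
  associate degree: 360 × 44.4 = 15,984
  bachelor's degree: 120 × 45.1 = 5412
  graduate degree: 200 × 51.3 = 10,260
Adjusted estimate = 43,448 / 900 = 48.2756 → 48.3%.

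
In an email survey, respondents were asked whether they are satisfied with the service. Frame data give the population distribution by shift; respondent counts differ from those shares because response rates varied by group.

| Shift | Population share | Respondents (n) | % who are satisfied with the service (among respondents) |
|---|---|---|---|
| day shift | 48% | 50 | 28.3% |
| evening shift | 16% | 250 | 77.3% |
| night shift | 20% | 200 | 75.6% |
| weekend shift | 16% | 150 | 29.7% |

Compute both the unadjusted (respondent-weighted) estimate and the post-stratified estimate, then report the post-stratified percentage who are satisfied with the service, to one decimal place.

45.8%

Unadjusted (pooled respondent) estimate weights by respondent counts:
  (50/650)×28.3 + (250/650)×77.3 + (200/650)×75.6 + (150/650)×29.7 = 62.0231%
Reweighting by population shift shares:
  0.48×28.3 + 0.16×77.3 + 0.2×75.6 + 0.16×29.7 = 45.824%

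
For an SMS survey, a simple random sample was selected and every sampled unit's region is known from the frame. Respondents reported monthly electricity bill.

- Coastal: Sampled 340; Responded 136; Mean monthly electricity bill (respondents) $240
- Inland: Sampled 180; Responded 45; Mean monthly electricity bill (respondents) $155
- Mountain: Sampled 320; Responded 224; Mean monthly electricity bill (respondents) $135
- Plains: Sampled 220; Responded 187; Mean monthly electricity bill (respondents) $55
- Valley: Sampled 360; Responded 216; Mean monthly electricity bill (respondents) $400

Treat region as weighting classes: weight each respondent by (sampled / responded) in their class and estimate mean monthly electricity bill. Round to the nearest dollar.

$217

Response rates by class: Coastal 136/340 = 40%, Inland 45/180 = 25%, Mountain 224/320 = 70%, Plains 187/220 = 85%, Valley 216/360 = 60%.
With weight = n_sampled/n_responded per class, the weighted class total is n_sampled:
  Coastal: 340 × 240 = 81,600
  Inland: 180 × 155 = 27,900
  Mountain: 320 × 135 = 43,200
  Plains: 220 × 55 = 12,100
  Valley: 360 × 400 = 144,000
Adjusted estimate = 308,800 / 1,420 = 217.465 → $217.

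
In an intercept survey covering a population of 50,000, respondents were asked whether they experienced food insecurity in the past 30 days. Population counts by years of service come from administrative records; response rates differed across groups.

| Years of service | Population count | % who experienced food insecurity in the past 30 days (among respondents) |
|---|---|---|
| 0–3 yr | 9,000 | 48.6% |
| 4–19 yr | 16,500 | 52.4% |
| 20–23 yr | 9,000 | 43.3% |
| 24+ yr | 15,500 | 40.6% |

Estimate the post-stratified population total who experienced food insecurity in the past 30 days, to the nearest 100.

Estimated count per cell = population count × respondent percentage:
  0–3 yr: 9,000 × 48.6% = 4374
  4–19 yr: 16,500 × 52.4% = 8646
  20–23 yr: 9,000 × 43.3% = 3897
  24+ yr: 15,500 × 40.6% = 6293
Estimated total = 23,210 → 23,200.

23,200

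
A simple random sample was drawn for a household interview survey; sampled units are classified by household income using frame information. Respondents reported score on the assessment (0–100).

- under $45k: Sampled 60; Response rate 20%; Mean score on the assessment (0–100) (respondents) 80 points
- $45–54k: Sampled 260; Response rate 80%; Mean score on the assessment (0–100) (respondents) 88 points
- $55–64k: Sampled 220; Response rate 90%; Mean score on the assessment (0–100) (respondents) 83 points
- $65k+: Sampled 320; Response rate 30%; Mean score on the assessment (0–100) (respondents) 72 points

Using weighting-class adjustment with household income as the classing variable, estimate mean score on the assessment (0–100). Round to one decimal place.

Weighting each respondent by the inverse class response rate inflates each class back to its sampled size, so the class weight is n_sampled:
  under $45k: 60 × 80 = 4800
  $45–54k: 260 × 88 = 22,880
  $55–64k: 220 × 83 = 18,260
  $65k+: 320 × 72 = 23,040
Adjusted estimate = 68,980 / 860 = 80.2093 → 80.2.

80.2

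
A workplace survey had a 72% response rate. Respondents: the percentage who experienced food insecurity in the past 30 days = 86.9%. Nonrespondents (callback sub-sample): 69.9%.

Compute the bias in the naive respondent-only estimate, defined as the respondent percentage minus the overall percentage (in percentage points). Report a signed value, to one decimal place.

+4.8 percentage points

Nonresponse fraction = 1 − 0.72 = 0.28.
Bias = (nonresponse fraction) × (respondent percentage − nonrespondent percentage)
     = 0.28 × (86.9 − 69.9) = 0.28 × 17 = 4.76.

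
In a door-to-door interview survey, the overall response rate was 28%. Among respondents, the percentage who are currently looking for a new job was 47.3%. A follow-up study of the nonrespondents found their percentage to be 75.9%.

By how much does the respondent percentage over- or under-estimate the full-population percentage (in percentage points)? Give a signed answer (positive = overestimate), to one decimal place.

Nonresponse fraction = 1 − 0.28 = 0.72.
Bias = (nonresponse fraction) × (respondent percentage − nonrespondent percentage)
     = 0.72 × (47.3 − 75.9) = 0.72 × -28.6 = -20.592.

-20.6 percentage points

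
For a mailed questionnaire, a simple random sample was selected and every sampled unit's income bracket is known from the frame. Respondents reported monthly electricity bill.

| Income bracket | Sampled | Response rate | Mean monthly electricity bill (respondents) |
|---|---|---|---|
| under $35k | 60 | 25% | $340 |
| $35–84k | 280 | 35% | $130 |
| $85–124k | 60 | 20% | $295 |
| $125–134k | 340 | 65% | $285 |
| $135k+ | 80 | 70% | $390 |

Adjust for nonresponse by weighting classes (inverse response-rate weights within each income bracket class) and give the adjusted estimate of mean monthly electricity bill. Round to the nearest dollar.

$247

With weight = n_sampled/n_responded per class, the weighted class total is n_sampled:
  under $35k: 60 × 340 = 20,400
  $35–84k: 280 × 130 = 36,400
  $85–124k: 60 × 295 = 17,700
  $125–134k: 340 × 285 = 96,900
  $135k+: 80 × 390 = 31,200
Adjusted estimate = 202,600 / 820 = 247.073 → $247.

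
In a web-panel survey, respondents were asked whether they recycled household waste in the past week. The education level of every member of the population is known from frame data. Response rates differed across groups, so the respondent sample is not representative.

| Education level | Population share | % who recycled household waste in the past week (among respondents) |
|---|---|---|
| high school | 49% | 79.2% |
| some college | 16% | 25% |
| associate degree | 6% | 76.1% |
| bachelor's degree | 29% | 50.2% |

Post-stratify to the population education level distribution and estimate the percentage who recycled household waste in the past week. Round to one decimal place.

Each cell contributes population-share × respondent value:
  high school: 0.49 × 79.2 = 38.808
  some college: 0.16 × 25 = 4
  associate degree: 0.06 × 76.1 = 4.566
  bachelor's degree: 0.29 × 50.2 = 14.558
Post-stratified estimate = 61.932 → 61.9%.

61.9%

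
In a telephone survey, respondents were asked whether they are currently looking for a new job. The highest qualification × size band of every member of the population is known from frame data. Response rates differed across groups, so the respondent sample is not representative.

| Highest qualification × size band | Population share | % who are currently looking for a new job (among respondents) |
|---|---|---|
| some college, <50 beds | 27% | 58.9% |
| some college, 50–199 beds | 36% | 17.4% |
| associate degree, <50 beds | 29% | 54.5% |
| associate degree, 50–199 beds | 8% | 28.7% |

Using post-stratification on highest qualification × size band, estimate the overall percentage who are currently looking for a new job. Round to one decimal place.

Each cell contributes population-share × respondent value:
  some college, <50 beds: 0.27 × 58.9 = 15.903
  some college, 50–199 beds: 0.36 × 17.4 = 6.264
  associate degree, <50 beds: 0.29 × 54.5 = 15.805
  associate degree, 50–199 beds: 0.08 × 28.7 = 2.296
Post-stratified estimate = 40.268 → 40.3%.

40.3%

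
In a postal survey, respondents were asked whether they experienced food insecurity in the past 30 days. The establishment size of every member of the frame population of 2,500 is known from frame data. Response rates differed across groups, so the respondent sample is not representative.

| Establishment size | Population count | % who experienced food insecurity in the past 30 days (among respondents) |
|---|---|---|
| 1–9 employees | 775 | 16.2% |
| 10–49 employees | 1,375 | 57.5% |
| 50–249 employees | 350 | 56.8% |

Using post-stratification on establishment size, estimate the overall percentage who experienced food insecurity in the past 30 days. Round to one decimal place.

44.6%

Reweight to the known establishment size distribution:
  1–9 employees: (775/2,500) × 16.2 = 5.022
  10–49 employees: (1,375/2,500) × 57.5 = 31.625
  50–249 employees: (350/2,500) × 56.8 = 7.952
Post-stratified estimate = 44.599 → 44.6%.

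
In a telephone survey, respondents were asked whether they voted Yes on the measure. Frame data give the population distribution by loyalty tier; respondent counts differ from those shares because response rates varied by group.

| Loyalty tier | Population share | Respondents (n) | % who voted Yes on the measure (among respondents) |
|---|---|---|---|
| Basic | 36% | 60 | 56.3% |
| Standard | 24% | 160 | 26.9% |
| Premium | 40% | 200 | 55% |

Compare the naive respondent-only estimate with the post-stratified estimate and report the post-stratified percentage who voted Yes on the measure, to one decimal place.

Unadjusted (pooled respondent) estimate weights by respondent counts:
  (60/420)×56.3 + (160/420)×26.9 + (200/420)×55 = 44.481%
Reweighting by population loyalty tier shares:
  0.36×56.3 + 0.24×26.9 + 0.4×55 = 48.724%

48.7%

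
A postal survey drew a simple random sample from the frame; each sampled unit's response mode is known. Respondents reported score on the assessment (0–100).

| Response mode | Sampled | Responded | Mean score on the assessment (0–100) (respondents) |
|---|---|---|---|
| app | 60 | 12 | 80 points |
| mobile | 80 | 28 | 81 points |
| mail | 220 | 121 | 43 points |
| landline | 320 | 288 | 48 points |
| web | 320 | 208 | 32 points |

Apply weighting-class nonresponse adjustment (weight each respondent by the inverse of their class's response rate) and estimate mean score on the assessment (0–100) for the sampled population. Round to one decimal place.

46.3

Class response rates: app 12/60 = 20%, mobile 28/80 = 35%, mail 121/220 = 55%, landline 288/320 = 90%, web 208/320 = 65%.
Inverse-response-rate weighting restores each class to its sampled count, so class totals weight by n_sampled:
  app: 60 × 80 = 4800
  mobile: 80 × 81 = 6480
  mail: 220 × 43 = 9460
  landline: 320 × 48 = 15,360
  web: 320 × 32 = 10,240
Adjusted estimate = 46,340 / 1,000 = 46.34 → 46.3.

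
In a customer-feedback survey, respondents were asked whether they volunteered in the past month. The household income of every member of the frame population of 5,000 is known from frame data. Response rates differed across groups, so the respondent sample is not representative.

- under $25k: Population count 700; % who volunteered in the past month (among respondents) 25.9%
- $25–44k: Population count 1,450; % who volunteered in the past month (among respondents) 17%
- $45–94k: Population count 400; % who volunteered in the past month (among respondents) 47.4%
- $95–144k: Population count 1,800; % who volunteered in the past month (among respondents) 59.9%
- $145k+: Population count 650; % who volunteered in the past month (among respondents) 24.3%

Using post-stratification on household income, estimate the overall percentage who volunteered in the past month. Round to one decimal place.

37.1%

Reweight to the known household income distribution:
  under $25k: (700/5,000) × 25.9 = 3.626
  $25–44k: (1,450/5,000) × 17 = 4.93
  $45–94k: (400/5,000) × 47.4 = 3.792
  $95–144k: (1,800/5,000) × 59.9 = 21.564
  $145k+: (650/5,000) × 24.3 = 3.159
Post-stratified estimate = 37.071 → 37.1%.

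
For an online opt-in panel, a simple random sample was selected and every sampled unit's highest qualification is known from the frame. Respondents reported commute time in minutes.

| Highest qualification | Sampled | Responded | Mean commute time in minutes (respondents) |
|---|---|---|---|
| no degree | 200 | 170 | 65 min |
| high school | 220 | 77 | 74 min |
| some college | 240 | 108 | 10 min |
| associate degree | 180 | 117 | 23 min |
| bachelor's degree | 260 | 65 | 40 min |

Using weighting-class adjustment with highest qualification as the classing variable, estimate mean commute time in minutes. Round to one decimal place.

Response rates by class: no degree 170/200 = 85%, high school 77/220 = 35%, some college 108/240 = 45%, associate degree 117/180 = 65%, bachelor's degree 65/260 = 25%.
Inverse-response-rate weighting restores each class to its sampled count, so class totals weight by n_sampled:
  no degree: 200 × 65 = 13,000
  high school: 220 × 74 = 16,280
  some college: 240 × 10 = 2400
  associate degree: 180 × 23 = 4140
  bachelor's degree: 260 × 40 = 10,400
Adjusted estimate = 46,220 / 1,100 = 42.0182 → 42.0.

42.0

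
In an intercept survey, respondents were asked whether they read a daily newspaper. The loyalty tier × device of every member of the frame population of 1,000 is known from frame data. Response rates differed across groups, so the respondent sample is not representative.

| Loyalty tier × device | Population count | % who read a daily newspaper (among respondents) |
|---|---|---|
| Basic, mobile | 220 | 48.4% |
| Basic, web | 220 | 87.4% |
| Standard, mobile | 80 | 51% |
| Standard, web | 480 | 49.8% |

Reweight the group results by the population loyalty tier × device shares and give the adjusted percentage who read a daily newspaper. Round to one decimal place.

Each cell contributes population-share × respondent value:
  Basic, mobile: (220/1,000) × 48.4 = 10.648
  Basic, web: (220/1,000) × 87.4 = 19.228
  Standard, mobile: (80/1,000) × 51 = 4.08
  Standard, web: (480/1,000) × 49.8 = 23.904
Post-stratified estimate = 57.86 → 57.9%.

57.9%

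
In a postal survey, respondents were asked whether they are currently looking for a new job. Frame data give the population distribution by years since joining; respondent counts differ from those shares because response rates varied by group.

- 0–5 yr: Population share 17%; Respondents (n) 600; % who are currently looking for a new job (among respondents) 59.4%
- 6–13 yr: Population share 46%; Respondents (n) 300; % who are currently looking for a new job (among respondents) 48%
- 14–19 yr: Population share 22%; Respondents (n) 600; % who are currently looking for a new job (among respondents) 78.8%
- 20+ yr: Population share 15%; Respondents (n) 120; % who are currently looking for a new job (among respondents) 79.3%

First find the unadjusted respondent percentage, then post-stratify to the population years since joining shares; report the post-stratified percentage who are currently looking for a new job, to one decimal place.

61.4%

Naive respondent-only estimate (weights = respondent counts):
  (600/1620)×59.4 + (300/1620)×48 + (600/1620)×78.8 + (120/1620)×79.3 = 65.9481%
Post-stratifying to population shares instead:
  0.17×59.4 + 0.46×48 + 0.22×78.8 + 0.15×79.3 = 61.409%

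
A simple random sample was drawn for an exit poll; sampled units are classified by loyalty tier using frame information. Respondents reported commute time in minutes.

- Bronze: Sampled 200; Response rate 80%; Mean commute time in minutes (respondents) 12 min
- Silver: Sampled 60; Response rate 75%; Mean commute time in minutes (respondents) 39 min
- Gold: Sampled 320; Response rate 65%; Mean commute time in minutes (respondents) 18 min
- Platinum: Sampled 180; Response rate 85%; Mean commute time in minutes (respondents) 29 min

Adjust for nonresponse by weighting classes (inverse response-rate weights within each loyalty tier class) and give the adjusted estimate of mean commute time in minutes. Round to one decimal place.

20.7

Each respondent's weight = sampled/responded in their class; summing within a class gives n_sampled, so:
  Bronze: 200 × 12 = 2400
  Silver: 60 × 39 = 2340
  Gold: 320 × 18 = 5760
  Platinum: 180 × 29 = 5220
Adjusted estimate = 15,720 / 760 = 20.6842 → 20.7.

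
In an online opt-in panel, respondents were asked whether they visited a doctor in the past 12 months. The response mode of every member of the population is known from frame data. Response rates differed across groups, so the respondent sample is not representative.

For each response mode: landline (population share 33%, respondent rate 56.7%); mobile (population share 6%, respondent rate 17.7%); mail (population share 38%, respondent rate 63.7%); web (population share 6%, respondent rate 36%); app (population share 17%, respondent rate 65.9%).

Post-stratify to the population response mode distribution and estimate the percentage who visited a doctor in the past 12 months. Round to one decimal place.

57.3%

Weight each group's respondent value by its population share:
  landline: 0.33 × 56.7 = 18.711
  mobile: 0.06 × 17.7 = 1.062
  mail: 0.38 × 63.7 = 24.206
  web: 0.06 × 36 = 2.16
  app: 0.17 × 65.9 = 11.203
Post-stratified estimate = 57.342 → 57.3%.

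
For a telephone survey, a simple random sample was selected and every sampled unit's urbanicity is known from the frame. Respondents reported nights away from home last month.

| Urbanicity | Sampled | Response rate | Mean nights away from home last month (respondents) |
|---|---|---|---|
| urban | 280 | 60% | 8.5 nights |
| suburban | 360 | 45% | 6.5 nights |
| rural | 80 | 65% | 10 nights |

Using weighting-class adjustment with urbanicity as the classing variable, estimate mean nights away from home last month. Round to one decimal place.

7.7

Weighting each respondent by the inverse class response rate inflates each class back to its sampled size, so the class weight is n_sampled:
  urban: 280 × 8.5 = 2380
  suburban: 360 × 6.5 = 2340
  rural: 80 × 10 = 800
Adjusted estimate = 5520 / 720 = 7.66667 → 7.7.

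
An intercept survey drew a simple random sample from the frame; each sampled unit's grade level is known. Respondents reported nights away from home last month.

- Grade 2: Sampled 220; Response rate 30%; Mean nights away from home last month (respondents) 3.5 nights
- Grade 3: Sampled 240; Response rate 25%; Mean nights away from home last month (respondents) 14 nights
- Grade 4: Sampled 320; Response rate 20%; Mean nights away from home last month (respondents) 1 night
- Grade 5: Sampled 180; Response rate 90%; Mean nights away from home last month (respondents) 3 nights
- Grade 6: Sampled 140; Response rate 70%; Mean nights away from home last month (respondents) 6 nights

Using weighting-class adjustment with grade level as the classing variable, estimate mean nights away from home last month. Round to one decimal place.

5.3

Weighting each respondent by the inverse class response rate inflates each class back to its sampled size, so the class weight is n_sampled:
  Grade 2: 220 × 3.5 = 770
  Grade 3: 240 × 14 = 3360
  Grade 4: 320 × 1 = 320
  Grade 5: 180 × 3 = 540
  Grade 6: 140 × 6 = 840
Adjusted estimate = 5830 / 1,100 = 5.3 → 5.3.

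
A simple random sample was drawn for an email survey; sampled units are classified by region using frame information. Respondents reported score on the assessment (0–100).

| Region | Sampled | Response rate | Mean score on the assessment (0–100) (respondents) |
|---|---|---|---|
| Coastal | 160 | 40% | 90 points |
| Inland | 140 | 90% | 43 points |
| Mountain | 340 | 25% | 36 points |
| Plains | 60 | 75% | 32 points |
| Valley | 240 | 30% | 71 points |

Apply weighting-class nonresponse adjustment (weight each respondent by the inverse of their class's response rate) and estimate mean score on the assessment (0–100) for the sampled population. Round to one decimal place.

With weight = n_sampled/n_responded per class, the weighted class total is n_sampled:
  Coastal: 160 × 90 = 14,400
  Inland: 140 × 43 = 6020
  Mountain: 340 × 36 = 12,240
  Plains: 60 × 32 = 1920
  Valley: 240 × 71 = 17,040
Adjusted estimate = 51,620 / 940 = 54.9149 → 54.9.

54.9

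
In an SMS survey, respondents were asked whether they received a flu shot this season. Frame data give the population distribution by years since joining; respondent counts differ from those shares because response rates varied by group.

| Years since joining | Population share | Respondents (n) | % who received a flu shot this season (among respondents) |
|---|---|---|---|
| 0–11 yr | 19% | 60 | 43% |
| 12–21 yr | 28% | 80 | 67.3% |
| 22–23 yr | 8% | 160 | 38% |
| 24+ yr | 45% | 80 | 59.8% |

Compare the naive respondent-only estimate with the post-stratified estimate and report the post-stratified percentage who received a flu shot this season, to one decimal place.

57.0%

Unadjusted (pooled respondent) estimate weights by respondent counts:
  (60/380)×43 + (80/380)×67.3 + (160/380)×38 + (80/380)×59.8 = 49.5474%
Reweighting by population years since joining shares:
  0.19×43 + 0.28×67.3 + 0.08×38 + 0.45×59.8 = 56.964%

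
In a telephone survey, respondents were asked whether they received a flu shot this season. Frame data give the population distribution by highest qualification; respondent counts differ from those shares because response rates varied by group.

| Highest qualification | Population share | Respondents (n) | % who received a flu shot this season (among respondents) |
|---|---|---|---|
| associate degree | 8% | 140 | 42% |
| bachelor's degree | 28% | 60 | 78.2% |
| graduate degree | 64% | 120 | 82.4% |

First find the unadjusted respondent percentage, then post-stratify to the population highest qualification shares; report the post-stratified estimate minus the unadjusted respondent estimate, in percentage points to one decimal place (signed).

+14.1 percentage points

Unadjusted (pooled respondent) estimate weights by respondent counts:
  (140/320)×42 + (60/320)×78.2 + (120/320)×82.4 = 63.9375%
Reweighting by population highest qualification shares:
  0.08×42 + 0.28×78.2 + 0.64×82.4 = 77.992%
Difference = 77.992 − 63.9375 = 14.0545 pp.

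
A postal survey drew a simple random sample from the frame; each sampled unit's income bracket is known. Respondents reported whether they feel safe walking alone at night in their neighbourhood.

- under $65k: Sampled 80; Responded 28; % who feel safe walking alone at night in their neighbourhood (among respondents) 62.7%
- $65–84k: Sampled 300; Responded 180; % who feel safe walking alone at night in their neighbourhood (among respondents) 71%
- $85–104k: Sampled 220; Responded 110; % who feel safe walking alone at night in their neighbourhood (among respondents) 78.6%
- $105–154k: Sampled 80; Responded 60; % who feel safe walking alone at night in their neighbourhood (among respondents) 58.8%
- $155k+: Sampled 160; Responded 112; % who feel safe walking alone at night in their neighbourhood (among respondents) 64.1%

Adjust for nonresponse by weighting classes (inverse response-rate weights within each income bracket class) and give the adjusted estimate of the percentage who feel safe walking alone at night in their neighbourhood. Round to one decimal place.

Class response rates: under $65k 28/80 = 35%, $65–84k 180/300 = 60%, $85–104k 110/220 = 50%, $105–154k 60/80 = 75%, $155k+ 112/160 = 70%.
Each respondent's weight = sampled/responded in their class; summing within a class gives n_sampled, so:
  under $65k: 80 × 62.7 = 5016
  $65–84k: 300 × 71 = 21,300
  $85–104k: 220 × 78.6 = 17,292
  $105–154k: 80 × 58.8 = 4704
  $155k+: 160 × 64.1 = 10,256
Adjusted estimate = 58,568 / 840 = 69.7238 → 69.7%.

69.7%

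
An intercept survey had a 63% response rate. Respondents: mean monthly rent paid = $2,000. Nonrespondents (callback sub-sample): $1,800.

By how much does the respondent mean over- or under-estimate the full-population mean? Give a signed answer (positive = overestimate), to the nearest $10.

+$70

Nonresponse fraction = 1 − 0.63 = 0.37.
Bias = (nonresponse fraction) × (respondent mean − nonrespondent mean)
     = 0.37 × (2000 − 1800) = 0.37 × 200 = 74.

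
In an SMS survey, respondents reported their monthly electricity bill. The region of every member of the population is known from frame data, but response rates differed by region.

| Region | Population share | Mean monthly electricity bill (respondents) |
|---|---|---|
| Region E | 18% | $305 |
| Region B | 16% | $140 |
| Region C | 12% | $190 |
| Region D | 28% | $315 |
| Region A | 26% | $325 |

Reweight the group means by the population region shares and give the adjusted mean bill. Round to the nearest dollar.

Weight each group's respondent value by its population share:
  Region E: 0.18 × 305 = 54.9
  Region B: 0.16 × 140 = 22.4
  Region C: 0.12 × 190 = 22.8
  Region D: 0.28 × 315 = 88.2
  Region A: 0.26 × 325 = 84.5
Post-stratified estimate = 272.8 → $273.

$273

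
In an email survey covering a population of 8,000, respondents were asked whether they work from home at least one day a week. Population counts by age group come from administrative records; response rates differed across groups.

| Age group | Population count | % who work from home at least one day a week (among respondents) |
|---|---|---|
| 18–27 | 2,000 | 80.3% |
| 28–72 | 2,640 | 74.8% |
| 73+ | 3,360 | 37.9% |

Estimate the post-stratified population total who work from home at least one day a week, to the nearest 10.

4,850

Each cell contributes its population count × the respondent rate:
  18–27: 2,000 × 80.3% = 1606
  28–72: 2,640 × 74.8% = 1974.72
  73+: 3,360 × 37.9% = 1273.44
Estimated total = 4854.16 → 4,850.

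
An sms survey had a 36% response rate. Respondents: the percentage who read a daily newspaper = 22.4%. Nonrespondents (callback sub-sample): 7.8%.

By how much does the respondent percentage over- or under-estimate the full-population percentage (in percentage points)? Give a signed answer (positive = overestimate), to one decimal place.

Nonresponse fraction = 1 − 0.36 = 0.64.
Bias = (nonresponse fraction) × (respondent percentage − nonrespondent percentage)
     = 0.64 × (22.4 − 7.8) = 0.64 × 14.6 = 9.344.

+9.3 percentage points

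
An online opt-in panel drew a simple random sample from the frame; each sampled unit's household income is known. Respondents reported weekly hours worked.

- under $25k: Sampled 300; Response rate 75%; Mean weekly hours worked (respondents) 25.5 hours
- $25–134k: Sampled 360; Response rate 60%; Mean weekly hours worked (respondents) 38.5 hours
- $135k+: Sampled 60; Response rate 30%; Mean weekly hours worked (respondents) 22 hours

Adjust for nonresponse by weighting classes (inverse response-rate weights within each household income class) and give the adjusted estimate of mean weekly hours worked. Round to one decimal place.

Each respondent's weight = sampled/responded in their class; summing within a class gives n_sampled, so:
  under $25k: 300 × 25.5 = 7650
  $25–134k: 360 × 38.5 = 13,860
  $135k+: 60 × 22 = 1320
Adjusted estimate = 22,830 / 720 = 31.7083 → 31.7.

31.7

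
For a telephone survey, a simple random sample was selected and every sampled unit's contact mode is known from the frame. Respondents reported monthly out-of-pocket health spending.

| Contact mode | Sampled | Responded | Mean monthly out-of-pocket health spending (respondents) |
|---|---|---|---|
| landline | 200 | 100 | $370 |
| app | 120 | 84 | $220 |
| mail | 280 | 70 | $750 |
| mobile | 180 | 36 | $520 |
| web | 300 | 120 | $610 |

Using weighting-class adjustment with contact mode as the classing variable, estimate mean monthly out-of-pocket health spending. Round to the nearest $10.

$540

Class response rates: landline 100/200 = 50%, app 84/120 = 70%, mail 70/280 = 25%, mobile 36/180 = 20%, web 120/300 = 40%.
Weighting each respondent by the inverse class response rate inflates each class back to its sampled size, so the class weight is n_sampled:
  landline: 200 × 370 = 74,000
  app: 120 × 220 = 26,400
  mail: 280 × 750 = 210,000
  mobile: 180 × 520 = 93,600
  web: 300 × 610 = 183,000
Adjusted estimate = 587,000 / 1,080 = 543.519 → $540.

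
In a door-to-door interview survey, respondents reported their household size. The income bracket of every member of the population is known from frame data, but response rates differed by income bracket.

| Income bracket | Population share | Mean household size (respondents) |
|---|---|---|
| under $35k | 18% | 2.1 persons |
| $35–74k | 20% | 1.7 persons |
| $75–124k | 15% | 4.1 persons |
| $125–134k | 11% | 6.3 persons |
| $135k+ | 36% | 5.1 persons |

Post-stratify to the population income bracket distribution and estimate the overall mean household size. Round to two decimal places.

Each cell contributes population-share × respondent value:
  under $35k: 0.18 × 2.1 = 0.378
  $35–74k: 0.2 × 1.7 = 0.34
  $75–124k: 0.15 × 4.1 = 0.615
  $125–134k: 0.11 × 6.3 = 0.693
  $135k+: 0.36 × 5.1 = 1.836
Post-stratified estimate = 3.862 → 3.86.

3.86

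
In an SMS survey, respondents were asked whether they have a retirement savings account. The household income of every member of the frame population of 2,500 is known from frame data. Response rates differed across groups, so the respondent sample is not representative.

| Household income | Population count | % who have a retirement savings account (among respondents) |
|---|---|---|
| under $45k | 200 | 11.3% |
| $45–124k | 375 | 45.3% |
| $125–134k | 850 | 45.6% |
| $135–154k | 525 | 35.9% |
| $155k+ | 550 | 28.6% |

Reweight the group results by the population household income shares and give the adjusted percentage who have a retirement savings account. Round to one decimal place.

37.0%

Reweight to the known household income distribution:
  under $45k: (200/2,500) × 11.3 = 0.904
  $45–124k: (375/2,500) × 45.3 = 6.795
  $125–134k: (850/2,500) × 45.6 = 15.504
  $135–154k: (525/2,500) × 35.9 = 7.539
  $155k+: (550/2,500) × 28.6 = 6.292
Post-stratified estimate = 37.034 → 37.0%.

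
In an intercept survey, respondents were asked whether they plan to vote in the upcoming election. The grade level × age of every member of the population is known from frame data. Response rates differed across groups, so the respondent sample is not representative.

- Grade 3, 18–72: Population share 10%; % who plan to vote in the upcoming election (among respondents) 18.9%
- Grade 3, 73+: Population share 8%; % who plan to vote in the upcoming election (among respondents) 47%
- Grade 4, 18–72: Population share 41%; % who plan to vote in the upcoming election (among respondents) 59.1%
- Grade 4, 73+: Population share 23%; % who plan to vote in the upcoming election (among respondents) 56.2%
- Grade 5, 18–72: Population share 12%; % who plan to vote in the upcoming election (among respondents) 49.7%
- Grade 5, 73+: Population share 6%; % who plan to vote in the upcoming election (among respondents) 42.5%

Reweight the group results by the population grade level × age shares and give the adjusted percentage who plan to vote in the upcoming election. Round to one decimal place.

Post-stratification weights by population share, not respondent share:
  Grade 3, 18–72: 0.1 × 18.9 = 1.89
  Grade 3, 73+: 0.08 × 47 = 3.76
  Grade 4, 18–72: 0.41 × 59.1 = 24.231
  Grade 4, 73+: 0.23 × 56.2 = 12.926
  Grade 5, 18–72: 0.12 × 49.7 = 5.964
  Grade 5, 73+: 0.06 × 42.5 = 2.55
Post-stratified estimate = 51.321 → 51.3%.

51.3%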